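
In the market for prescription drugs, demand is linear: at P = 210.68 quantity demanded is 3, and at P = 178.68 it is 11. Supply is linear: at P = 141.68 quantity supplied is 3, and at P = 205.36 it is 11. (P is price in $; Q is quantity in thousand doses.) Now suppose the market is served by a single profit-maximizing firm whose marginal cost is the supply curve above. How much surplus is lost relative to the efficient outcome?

Demand slope = (178.68 − 210.68)/(11 − 3) = −4, so P = 222.68 − 4Q.
Supply slope = (205.36 − 141.68)/(11 − 3) = 7.96, so P = 117.8 + 7.96Q.
Competitive equilibrium: 222.68 − 4Q = 117.8 + 7.96Q → Q* = 8.7692, P* = 187.6031.
Marginal revenue: MR = 222.68 − 8Q. Set MR = MC: 222.68 − 8Q = 117.8 + 7.96Q → Q_m = 6.5714.
Price P_m = 222.68 − 4·6.5714 = 196.3944; MC(Q_m) = 117.8 + 7.96·6.5714 = 170.1083.
Competitive Q* = 8.7692, so ΔQ = 2.1978; wedge = 196.3944 − 170.1083 = 26.2861.
Welfare loss = ½ × 2.1978 × 26.2861 = $28.89 thousand.

$28.89 thousand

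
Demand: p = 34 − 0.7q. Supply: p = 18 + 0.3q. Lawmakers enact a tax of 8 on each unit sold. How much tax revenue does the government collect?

Competitive equilibrium: 34 − 0.7q = 18 + 0.3q → q* = 16, p* = 22.8.
With the tax, the buyer price exceeds the seller price by 8: (34 − 0.7q) − (18 + 0.3q) = 8 → q' = 8.
Tax revenue = 8 × 8 = 64.

64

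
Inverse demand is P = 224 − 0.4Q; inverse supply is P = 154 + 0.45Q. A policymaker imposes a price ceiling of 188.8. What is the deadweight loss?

10.71

Competitive equilibrium: 224 − 0.4Q = 154 + 0.45Q → Q* = 82.3529, P* = 191.0588.
At the ceiling P = 188.8, quantity supplied = (188.8 − 154)/0.45 = 77.3333.
Willingness to pay at Q' = 77.3333: 224 − 0.4·77.3333 = 193.0667.
ΔQ = 82.3529 − 77.3333 = 5.0196; wedge = 193.0667 − 188.8 = 4.2667.
The triangle = ½ × 5.0196 × 4.2667 = 10.71.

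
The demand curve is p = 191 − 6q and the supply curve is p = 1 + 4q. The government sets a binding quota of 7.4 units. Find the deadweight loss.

Competitive equilibrium: 191 − 6q = 1 + 4q → q* = 19, p* = 77.
At q = 7.4: demand price = 191 − 6·7.4 = 146.6; supply price = 1 + 4·7.4 = 30.6.
Δq = 19 − 7.4 = 11.6; wedge = 146.6 − 30.6 = 116.
Deadweight loss = ½ × 11.6 × 116 = 672.80.

672.80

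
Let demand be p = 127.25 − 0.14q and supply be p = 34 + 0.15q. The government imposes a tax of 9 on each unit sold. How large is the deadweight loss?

Competitive equilibrium: 127.25 − 0.14q = 34 + 0.15q → q* = 321.5517, p* = 82.2328.
With the tax, the buyer price exceeds the seller price by 9: (127.25 − 0.14q) − (34 + 0.15q) = 9 → q' = 290.5172.
Δq = 321.5517 − 290.5172 = 31.0345; the wedge equals the tax, 9.
Welfare loss = ½ × 31.0345 × 9 = 139.66.

139.66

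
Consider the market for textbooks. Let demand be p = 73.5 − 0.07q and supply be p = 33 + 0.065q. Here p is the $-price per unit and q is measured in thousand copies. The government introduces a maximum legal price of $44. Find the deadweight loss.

Competitive equilibrium: 73.5 − 0.07q = 33 + 0.065q → q* = 300, p* = 52.5.
At the ceiling p = 44, quantity supplied = (44 − 33)/0.065 = 169.2308.
Willingness to pay at q' = 169.2308: 73.5 − 0.07·169.2308 = 61.6538.
Δq = 300 − 169.2308 = 130.7692; wedge = 61.6538 − 44 = 17.6538.
Welfare loss = ½ × 130.7692 × 17.6538 = $1154.29 thousand.

$1154.29 thousand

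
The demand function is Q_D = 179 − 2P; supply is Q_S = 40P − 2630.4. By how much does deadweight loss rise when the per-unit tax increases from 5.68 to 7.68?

In inverse form: demand P = 89.5 − 0.5Q, supply P = 65.76 + 0.025Q.
Competitive equilibrium: 89.5 − 0.5Q = 65.76 + 0.025Q → Q* = 45.219, P* = 66.8905.
For a per-unit tax t: ΔQ = t/0.525, so DWL = ½·t·(t/0.525) = t²/1.05.
At t = 5.68: DWL = 30.726. At t = 7.68: DWL = 56.174.
Increase = 56.174 − 30.726 = 25.45.

25.45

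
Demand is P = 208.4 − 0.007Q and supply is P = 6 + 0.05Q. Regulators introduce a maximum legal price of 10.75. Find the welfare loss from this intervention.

340377.98

Competitive equilibrium: 208.4 − 0.007Q = 6 + 0.05Q → Q* = 3550.87719, P* = 183.54386.
At the ceiling P = 10.75, quantity supplied = (10.75 − 6)/0.05 = 95.
Willingness to pay at Q' = 95: 208.4 − 0.007·95 = 207.735.
ΔQ = 3550.87719 − 95 = 3455.87719; wedge = 207.735 − 10.75 = 196.985.
DWL = ½ × 3455.87719 × 196.985 = 340377.98.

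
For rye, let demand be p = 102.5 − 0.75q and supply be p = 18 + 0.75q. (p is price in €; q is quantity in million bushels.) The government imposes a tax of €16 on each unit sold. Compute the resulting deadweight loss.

Competitive equilibrium: 102.5 − 0.75q = 18 + 0.75q → q* = 56.3333, p* = 60.25.
With the tax, the buyer price exceeds the seller price by 16: (102.5 − 0.75q) − (18 + 0.75q) = 16 → q' = 45.6667.
Δq = 56.3333 − 45.6667 = 10.6666; the wedge equals the tax, 16.
DWL = ½ × 10.6666 × 16 = €85.33 million.

€85.33 million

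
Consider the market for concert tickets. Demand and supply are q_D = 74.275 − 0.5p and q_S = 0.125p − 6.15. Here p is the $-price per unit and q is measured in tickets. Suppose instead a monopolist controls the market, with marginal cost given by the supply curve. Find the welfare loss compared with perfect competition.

$13.71

In inverse form: demand p = 148.55 − 2q, supply p = 49.2 + 8q.
Competitive equilibrium: 148.55 − 2q = 49.2 + 8q → q* = 9.935, p* = 128.68.
Marginal revenue: MR = 148.55 − 4q. Set MR = MC: 148.55 − 4q = 49.2 + 8q → q_m = 8.2792.
Price p_m = 148.55 − 2·8.2792 = 131.9916; MC(q_m) = 49.2 + 8·8.2792 = 115.4336.
Competitive q* = 9.935, so Δq = 1.6558; wedge = 131.9916 − 115.4336 = 16.558.
Welfare loss = ½ × 1.6558 × 16.558 = $13.71.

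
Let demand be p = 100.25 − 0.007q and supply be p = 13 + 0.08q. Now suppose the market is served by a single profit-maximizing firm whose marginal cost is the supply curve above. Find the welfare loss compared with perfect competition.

242.62

Competitive equilibrium: 100.25 − 0.007q = 13 + 0.08q → q* = 1002.8736, p* = 93.2299.
Marginal revenue: MR = 100.25 − 0.014q. Set MR = MC: 100.25 − 0.014q = 13 + 0.08q → q_m = 928.1915.
Price p_m = 100.25 − 0.007·928.1915 = 93.7527; MC(q_m) = 13 + 0.08·928.1915 = 87.2553.
Competitive q* = 1002.8736, so Δq = 74.6821; wedge = 93.7527 − 87.2553 = 6.4974.
The triangle = ½ × 74.6821 × 6.4974 = 242.62.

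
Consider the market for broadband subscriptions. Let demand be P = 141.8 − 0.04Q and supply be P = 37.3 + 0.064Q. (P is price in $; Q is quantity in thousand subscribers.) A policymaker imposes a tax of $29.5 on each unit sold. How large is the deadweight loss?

Competitive equilibrium: 141.8 − 0.04Q = 37.3 + 0.064Q → Q* = 1004.80769, P* = 101.60769.
With the tax, the buyer price exceeds the seller price by 29.5: (141.8 − 0.04Q) − (37.3 + 0.064Q) = 29.5 → Q' = 721.15385.
ΔQ = 1004.80769 − 721.15385 = 283.65384; the wedge equals the tax, 29.5.
Deadweight loss = ½ × 283.65384 × 29.5 = $4183.89 thousand.

$4183.89 thousand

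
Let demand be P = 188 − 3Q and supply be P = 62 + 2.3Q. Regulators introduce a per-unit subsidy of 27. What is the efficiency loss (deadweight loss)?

68.77

Competitive equilibrium: 188 − 3Q = 62 + 2.3Q → Q* = 23.7736, P* = 116.6792.
The subsidy lowers effective supply by 27: P = 35 + 2.3Q.
New quantity: 188 − 3Q = 35 + 2.3Q → Q' = 28.8679.
Overproduction ΔQ = 28.8679 − 23.7736 = 5.0943; wedge = subsidy = 27.
Deadweight loss = ½ × 5.0943 × 27 = 68.77.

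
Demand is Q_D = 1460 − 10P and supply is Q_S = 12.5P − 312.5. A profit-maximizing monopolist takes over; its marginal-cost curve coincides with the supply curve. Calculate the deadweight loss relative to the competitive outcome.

In inverse form: demand P = 146 − 0.1Q, supply P = 25 + 0.08Q.
Competitive equilibrium: 146 − 0.1Q = 25 + 0.08Q → Q* = 672.2222, P* = 78.7778.
Marginal revenue: MR = 146 − 0.2Q. Set MR = MC: 146 − 0.2Q = 25 + 0.08Q → Q_m = 432.1429.
Price P_m = 146 − 0.1·432.1429 = 102.7857; MC(Q_m) = 25 + 0.08·432.1429 = 59.5714.
Competitive Q* = 672.2222, so ΔQ = 240.0793; wedge = 102.7857 − 59.5714 = 43.2143.
Deadweight loss = ½ × 240.0793 × 43.2143 = 5187.43.

5187.43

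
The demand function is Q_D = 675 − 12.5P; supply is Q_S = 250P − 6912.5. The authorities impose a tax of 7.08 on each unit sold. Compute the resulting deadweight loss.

298.37

In inverse form: demand P = 54 − 0.08Q, supply P = 27.65 + 0.004Q.
Competitive equilibrium: 54 − 0.08Q = 27.65 + 0.004Q → Q* = 313.6905, P* = 28.9048.
With the tax, the buyer price exceeds the seller price by 7.08: (54 − 0.08Q) − (27.65 + 0.004Q) = 7.08 → Q' = 229.4048.
ΔQ = 313.6905 − 229.4048 = 84.2857; the wedge equals the tax, 7.08.
DWL = ½ × 84.2857 × 7.08 = 298.37.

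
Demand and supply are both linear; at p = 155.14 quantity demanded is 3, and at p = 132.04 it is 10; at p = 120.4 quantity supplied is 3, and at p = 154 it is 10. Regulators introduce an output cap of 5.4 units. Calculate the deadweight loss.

Demand slope = (132.04 − 155.14)/(10 − 3) = −3.3, so p = 165.04 − 3.3q.
Supply slope = (154 − 120.4)/(10 − 3) = 4.8, so p = 106 + 4.8q.
Competitive equilibrium: 165.04 − 3.3q = 106 + 4.8q → q* = 7.2889, p* = 140.9867.
At q = 5.4: demand price = 165.04 − 3.3·5.4 = 147.22; supply price = 106 + 4.8·5.4 = 131.92.
Δq = 7.2889 − 5.4 = 1.8889; wedge = 147.22 − 131.92 = 15.3.
Deadweight loss = ½ × 1.8889 × 15.3 = 14.45.

14.45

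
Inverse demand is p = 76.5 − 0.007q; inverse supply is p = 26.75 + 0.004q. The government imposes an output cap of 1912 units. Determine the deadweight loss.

Competitive equilibrium: 76.5 − 0.007q = 26.75 + 0.004q → q* = 4522.7273, p* = 44.8409.
At q = 1912: demand price = 76.5 − 0.007·1912 = 63.116; supply price = 26.75 + 0.004·1912 = 34.398.
Δq = 4522.7273 − 1912 = 2610.7273; wedge = 63.116 − 34.398 = 28.718.
Welfare loss = ½ × 2610.7273 × 28.718 = 37487.43.

37487.43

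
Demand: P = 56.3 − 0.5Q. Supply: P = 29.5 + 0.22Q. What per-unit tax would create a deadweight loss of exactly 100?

12

Competitive equilibrium: 56.3 − 0.5Q = 29.5 + 0.22Q → Q* = 37.2222, P* = 37.6889.
A tax t gives ΔQ = t/0.72 and wedge t, so DWL = t²/1.44.
t²/1.44 = 100 → t² = 144 → t = 12.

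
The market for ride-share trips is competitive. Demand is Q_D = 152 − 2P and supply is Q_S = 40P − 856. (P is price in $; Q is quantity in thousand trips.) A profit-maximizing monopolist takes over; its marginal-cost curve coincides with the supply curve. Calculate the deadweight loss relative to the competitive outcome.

In inverse form: demand P = 76 − 0.5Q, supply P = 21.4 + 0.025Q.
Competitive equilibrium: 76 − 0.5Q = 21.4 + 0.025Q → Q* = 104, P* = 24.
Marginal revenue: MR = 76 − Q. Set MR = MC: 76 − Q = 21.4 + 0.025Q → Q_m = 53.2683.
Price P_m = 76 − 0.5·53.2683 = 49.3659; MC(Q_m) = 21.4 + 0.025·53.2683 = 22.7317.
Competitive Q* = 104, so ΔQ = 50.7317; wedge = 49.3659 − 22.7317 = 26.6342.
The triangle = ½ × 50.7317 × 26.6342 = $675.60 thousand.

$675.60 thousand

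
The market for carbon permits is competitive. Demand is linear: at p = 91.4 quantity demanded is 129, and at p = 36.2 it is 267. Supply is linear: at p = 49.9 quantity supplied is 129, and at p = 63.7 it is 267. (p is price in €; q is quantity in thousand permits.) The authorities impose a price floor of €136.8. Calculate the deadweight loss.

Demand slope = (36.2 − 91.4)/(267 − 129) = −0.4, so p = 143 − 0.4q.
Supply slope = (63.7 − 49.9)/(267 − 129) = 0.1, so p = 37 + 0.1q.
Competitive equilibrium: 143 − 0.4q = 37 + 0.1q → q* = 212, p* = 58.2.
At the floor p = 136.8, quantity demanded = (143 − 136.8)/0.4 = 15.5.
Sellers' marginal cost at q' = 15.5: 37 + 0.1·15.5 = 38.55.
Δq = 212 − 15.5 = 196.5; wedge = 136.8 − 38.55 = 98.25.
Deadweight loss = ½ × 196.5 × 98.25 = €9653.06 thousand.

€9653.06 thousand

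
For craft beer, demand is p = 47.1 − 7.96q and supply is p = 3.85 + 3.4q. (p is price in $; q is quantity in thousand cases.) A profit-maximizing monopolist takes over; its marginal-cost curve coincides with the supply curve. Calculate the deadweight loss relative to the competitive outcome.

Competitive equilibrium: 47.1 − 7.96q = 3.85 + 3.4q → q* = 3.8072, p* = 16.7945.
Marginal revenue: MR = 47.1 − 15.92q. Set MR = MC: 47.1 − 15.92q = 3.85 + 3.4q → q_m = 2.2386.
Price p_m = 47.1 − 7.96·2.2386 = 29.2807; MC(q_m) = 3.85 + 3.4·2.2386 = 11.4612.
Competitive q* = 3.8072, so Δq = 1.5686; wedge = 29.2807 − 11.4612 = 17.8195.
The triangle = ½ × 1.5686 × 17.8195 = $13.98 thousand.

$13.98 thousand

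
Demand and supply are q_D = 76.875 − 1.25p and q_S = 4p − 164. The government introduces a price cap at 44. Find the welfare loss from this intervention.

In inverse form: demand p = 61.5 − 0.8q, supply p = 41 + 0.25q.
Competitive equilibrium: 61.5 − 0.8q = 41 + 0.25q → q* = 19.5238, p* = 45.881.
At the ceiling p = 44, quantity supplied = (44 − 41)/0.25 = 12.
Willingness to pay at q' = 12: 61.5 − 0.8·12 = 51.9.
Δq = 19.5238 − 12 = 7.5238; wedge = 51.9 − 44 = 7.9.
Deadweight loss = ½ × 7.5238 × 7.9 = 29.72.

29.72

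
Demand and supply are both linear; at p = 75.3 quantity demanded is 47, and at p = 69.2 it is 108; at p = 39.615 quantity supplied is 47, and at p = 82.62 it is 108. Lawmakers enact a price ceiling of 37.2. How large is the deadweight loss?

917.91

Demand slope = (69.2 − 75.3)/(108 − 47) = −0.1, so p = 80 − 0.1q.
Supply slope = (82.62 − 39.615)/(108 − 47) = 0.705, so p = 6.48 + 0.705q.
Competitive equilibrium: 80 − 0.1q = 6.48 + 0.705q → q* = 91.3292, p* = 70.8671.
At the ceiling p = 37.2, quantity supplied = (37.2 − 6.48)/0.705 = 43.5745.
Willingness to pay at q' = 43.5745: 80 − 0.1·43.5745 = 75.6426.
Δq = 91.3292 − 43.5745 = 47.7547; wedge = 75.6426 − 37.2 = 38.4426.
The triangle = ½ × 47.7547 × 38.4426 = 917.91.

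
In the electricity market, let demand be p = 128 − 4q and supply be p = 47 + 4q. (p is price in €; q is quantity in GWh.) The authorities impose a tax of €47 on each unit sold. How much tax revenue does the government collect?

Competitive equilibrium: 128 − 4q = 47 + 4q → q* = 10.125, p* = 87.5.
With the tax, the buyer price exceeds the seller price by 47: (128 − 4q) − (47 + 4q) = 47 → q' = 4.25.
Tax revenue = 47 × 4.25 = €199.75.

€199.75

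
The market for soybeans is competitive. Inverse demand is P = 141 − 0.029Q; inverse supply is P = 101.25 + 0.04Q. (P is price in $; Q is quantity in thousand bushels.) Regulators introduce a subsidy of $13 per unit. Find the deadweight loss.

$1224.64 thousand

Competitive equilibrium: 141 − 0.029Q = 101.25 + 0.04Q → Q* = 576.087, P* = 124.2935.
The subsidy lowers effective supply by 13: P = 88.25 + 0.04Q.
New quantity: 141 − 0.029Q = 88.25 + 0.04Q → Q' = 764.4928.
Overproduction ΔQ = 764.4928 − 576.087 = 188.4058; wedge = subsidy = 13.
DWL = ½ × 188.4058 × 13 = $1224.64 thousand.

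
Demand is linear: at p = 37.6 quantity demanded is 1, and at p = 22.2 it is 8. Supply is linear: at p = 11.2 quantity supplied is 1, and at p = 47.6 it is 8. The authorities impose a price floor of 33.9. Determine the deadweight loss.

13.16

Demand slope = (22.2 − 37.6)/(8 − 1) = −2.2, so p = 39.8 − 2.2q.
Supply slope = (47.6 − 11.2)/(8 − 1) = 5.2, so p = 6 + 5.2q.
Competitive equilibrium: 39.8 − 2.2q = 6 + 5.2q → q* = 4.5676, p* = 29.7514.
At the floor p = 33.9, quantity demanded = (39.8 − 33.9)/2.2 = 2.6818.
Sellers' marginal cost at q' = 2.6818: 6 + 5.2·2.6818 = 19.9454.
Δq = 4.5676 − 2.6818 = 1.8858; wedge = 33.9 − 19.9454 = 13.9546.
Deadweight loss = ½ × 1.8858 × 13.9546 = 13.16.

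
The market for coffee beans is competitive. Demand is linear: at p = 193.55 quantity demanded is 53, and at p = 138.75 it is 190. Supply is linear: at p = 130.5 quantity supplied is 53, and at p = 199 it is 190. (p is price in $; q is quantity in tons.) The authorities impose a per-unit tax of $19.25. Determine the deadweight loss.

Demand slope = (138.75 − 193.55)/(190 − 53) = −0.4, so p = 214.75 − 0.4q.
Supply slope = (199 − 130.5)/(190 − 53) = 0.5, so p = 104 + 0.5q.
Competitive equilibrium: 214.75 − 0.4q = 104 + 0.5q → q* = 123.0556, p* = 165.5278.
With the tax, the buyer price exceeds the seller price by 19.25: (214.75 − 0.4q) − (104 + 0.5q) = 19.25 → q' = 101.6667.
Δq = 123.0556 − 101.6667 = 21.3889; the wedge equals the tax, 19.25.
Deadweight loss = ½ × 21.3889 × 19.25 = $205.87.

$205.87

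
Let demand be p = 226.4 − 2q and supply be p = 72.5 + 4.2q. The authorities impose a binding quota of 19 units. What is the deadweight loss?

105.10

Competitive equilibrium: 226.4 − 2q = 72.5 + 4.2q → q* = 24.8226, p* = 176.7548.
At q = 19: demand price = 226.4 − 2·19 = 188.4; supply price = 72.5 + 4.2·19 = 152.3.
Δq = 24.8226 − 19 = 5.8226; wedge = 188.4 − 152.3 = 36.1.
Deadweight loss = ½ × 5.8226 × 36.1 = 105.10.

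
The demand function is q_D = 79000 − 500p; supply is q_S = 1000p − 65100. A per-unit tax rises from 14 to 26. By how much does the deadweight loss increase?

In inverse form: demand p = 158 − 0.002q, supply p = 65.1 + 0.001q.
Competitive equilibrium: 158 − 0.002q = 65.1 + 0.001q → q* = 30966.6667, p* = 96.0667.
For a per-unit tax t: Δq = t/0.003, so DWL = ½·t·(t/0.003) = t²/0.006.
At t = 14: DWL = 32666.667. At t = 26: DWL = 112666.667.
Increase = 112666.667 − 32666.667 = 80000.

80000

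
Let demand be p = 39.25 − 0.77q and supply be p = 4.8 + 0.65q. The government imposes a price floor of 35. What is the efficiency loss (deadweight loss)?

Competitive equilibrium: 39.25 − 0.77q = 4.8 + 0.65q → q* = 24.2606, p* = 20.5694.
At the floor p = 35, quantity demanded = (39.25 − 35)/0.77 = 5.5195.
Sellers' marginal cost at q' = 5.5195: 4.8 + 0.65·5.5195 = 8.3877.
Δq = 24.2606 − 5.5195 = 18.7411; wedge = 35 − 8.3877 = 26.6123.
The triangle = ½ × 18.7411 × 26.6123 = 249.37.

249.37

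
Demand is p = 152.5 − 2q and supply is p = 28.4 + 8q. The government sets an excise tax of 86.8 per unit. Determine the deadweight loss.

Competitive equilibrium: 152.5 − 2q = 28.4 + 8q → q* = 12.41, p* = 127.68.
With the tax, the buyer price exceeds the seller price by 86.8: (152.5 − 2q) − (28.4 + 8q) = 86.8 → q' = 3.73.
Δq = 12.41 − 3.73 = 8.68; the wedge equals the tax, 86.8.
Deadweight loss = ½ × 8.68 × 86.8 = 376.712.

376.712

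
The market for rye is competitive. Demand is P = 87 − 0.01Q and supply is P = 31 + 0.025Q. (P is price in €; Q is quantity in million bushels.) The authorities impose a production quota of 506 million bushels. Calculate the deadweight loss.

Competitive equilibrium: 87 − 0.01Q = 31 + 0.025Q → Q* = 1600, P* = 71.
At Q = 506: demand price = 87 − 0.01·506 = 81.94; supply price = 31 + 0.025·506 = 43.65.
ΔQ = 1600 − 506 = 1094; wedge = 81.94 − 43.65 = 38.29.
Deadweight loss = ½ × 1094 × 38.29 = €20944.63 million.

€20944.63 million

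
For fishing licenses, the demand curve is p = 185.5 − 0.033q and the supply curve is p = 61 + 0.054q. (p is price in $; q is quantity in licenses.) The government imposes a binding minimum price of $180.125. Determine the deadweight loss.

$69957.52

Competitive equilibrium: 185.5 − 0.033q = 61 + 0.054q → q* = 1431.03448, p* = 138.27586.
At the floor p = 180.125, quantity demanded = (185.5 − 180.125)/0.033 = 162.87879.
Sellers' marginal cost at q' = 162.87879: 61 + 0.054·162.87879 = 69.79545.
Δq = 1431.03448 − 162.87879 = 1268.15569; wedge = 180.125 − 69.79545 = 110.32955.
The triangle = ½ × 1268.15569 × 110.32955 = $69957.52.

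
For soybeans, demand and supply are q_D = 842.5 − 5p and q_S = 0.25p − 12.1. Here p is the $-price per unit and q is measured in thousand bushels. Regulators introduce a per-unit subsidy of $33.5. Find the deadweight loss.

$133.60 thousand

In inverse form: demand p = 168.5 − 0.2q, supply p = 48.4 + 4q.
Competitive equilibrium: 168.5 − 0.2q = 48.4 + 4q → q* = 28.5952, p* = 162.781.
The subsidy lowers effective supply by 33.5: p = 14.9 + 4q.
New quantity: 168.5 − 0.2q = 14.9 + 4q → q' = 36.5714.
Overproduction Δq = 36.5714 − 28.5952 = 7.9762; wedge = subsidy = 33.5.
The triangle = ½ × 7.9762 × 33.5 = $133.60 thousand.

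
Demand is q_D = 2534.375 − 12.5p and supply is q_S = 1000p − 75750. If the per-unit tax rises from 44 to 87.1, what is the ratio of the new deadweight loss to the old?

In inverse form: demand p = 202.75 − 0.08q, supply p = 75.75 + 0.001q.
Competitive equilibrium: 202.75 − 0.08q = 75.75 + 0.001q → q* = 1567.9012, p* = 77.3179.
For a per-unit tax t: Δq = t/0.081, so DWL = ½·t·(t/0.081) = t²/0.162.
At t = 44: DWL = 11950.617. At t = 87.1: DWL = 46829.691.
Ratio = (87.1/44)² = 3.919.

3.919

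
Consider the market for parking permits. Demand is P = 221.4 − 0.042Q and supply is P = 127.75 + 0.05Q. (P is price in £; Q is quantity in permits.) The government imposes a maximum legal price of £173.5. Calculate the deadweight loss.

£487.40

Competitive equilibrium: 221.4 − 0.042Q = 127.75 + 0.05Q → Q* = 1017.9348, P* = 178.6467.
At the ceiling P = 173.5, quantity supplied = (173.5 − 127.75)/0.05 = 915.
Willingness to pay at Q' = 915: 221.4 − 0.042·915 = 182.97.
ΔQ = 1017.9348 − 915 = 102.9348; wedge = 182.97 − 173.5 = 9.47.
The triangle = ½ × 102.9348 × 9.47 = £487.40.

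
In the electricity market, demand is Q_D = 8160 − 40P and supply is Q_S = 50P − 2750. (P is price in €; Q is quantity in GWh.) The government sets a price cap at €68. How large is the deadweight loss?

In inverse form: demand P = 204 − 0.025Q, supply P = 55 + 0.02Q.
Competitive equilibrium: 204 − 0.025Q = 55 + 0.02Q → Q* = 3311.1111, P* = 121.2222.
At the ceiling P = 68, quantity supplied = (68 − 55)/0.02 = 650.
Willingness to pay at Q' = 650: 204 − 0.025·650 = 187.75.
ΔQ = 3311.1111 − 650 = 2661.1111; wedge = 187.75 − 68 = 119.75.
The triangle = ½ × 2661.1111 × 119.75 = €159334.03.

€159334.03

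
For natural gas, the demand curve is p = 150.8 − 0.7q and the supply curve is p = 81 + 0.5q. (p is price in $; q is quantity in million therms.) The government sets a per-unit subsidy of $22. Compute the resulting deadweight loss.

$201.67 million

Competitive equilibrium: 150.8 − 0.7q = 81 + 0.5q → q* = 58.1667, p* = 110.0833.
The subsidy lowers effective supply by 22: p = 59 + 0.5q.
New quantity: 150.8 − 0.7q = 59 + 0.5q → q' = 76.5.
Overproduction Δq = 76.5 − 58.1667 = 18.3333; wedge = subsidy = 22.
Deadweight loss = ½ × 18.3333 × 22 = $201.67 million.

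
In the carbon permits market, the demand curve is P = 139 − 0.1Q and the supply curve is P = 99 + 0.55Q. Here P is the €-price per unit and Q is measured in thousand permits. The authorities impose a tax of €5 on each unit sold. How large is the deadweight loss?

€19.23 thousand

Competitive equilibrium: 139 − 0.1Q = 99 + 0.55Q → Q* = 61.5385, P* = 132.8462.
With the tax, the buyer price exceeds the seller price by 5: (139 − 0.1Q) − (99 + 0.55Q) = 5 → Q' = 53.8462.
ΔQ = 61.5385 − 53.8462 = 7.6923; the wedge equals the tax, 5.
Deadweight loss = ½ × 7.6923 × 5 = €19.23 thousand.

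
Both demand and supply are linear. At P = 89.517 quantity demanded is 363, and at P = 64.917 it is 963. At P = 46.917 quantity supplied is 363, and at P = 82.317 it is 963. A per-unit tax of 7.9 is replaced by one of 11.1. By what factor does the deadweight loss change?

Demand slope = (64.917 − 89.517)/(963 − 363) = −0.041, so P = 104.4 − 0.041Q.
Supply slope = (82.317 − 46.917)/(963 − 363) = 0.059, so P = 25.5 + 0.059Q.
Competitive equilibrium: 104.4 − 0.041Q = 25.5 + 0.059Q → Q* = 789, P* = 72.051.
For a per-unit tax t: ΔQ = t/0.1, so DWL = ½·t·(t/0.1) = t²/0.2.
At t = 7.9: DWL = 312.05. At t = 11.1: DWL = 616.05.
Ratio = (11.1/7.9)² = 1.974.

1.974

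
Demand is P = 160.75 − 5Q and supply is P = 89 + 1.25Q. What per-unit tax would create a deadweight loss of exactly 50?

Competitive equilibrium: 160.75 − 5Q = 89 + 1.25Q → Q* = 11.48, P* = 103.35.
A tax t gives ΔQ = t/6.25 and wedge t, so DWL = t²/12.5.
t²/12.5 = 50 → t² = 625 → t = 25.

25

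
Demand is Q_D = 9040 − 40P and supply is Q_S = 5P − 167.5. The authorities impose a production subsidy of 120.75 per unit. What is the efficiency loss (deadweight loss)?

In inverse form: demand P = 226 − 0.025Q, supply P = 33.5 + 0.2Q.
Competitive equilibrium: 226 − 0.025Q = 33.5 + 0.2Q → Q* = 855.5556, P* = 204.6111.
The subsidy lowers effective supply by 120.75: P = 0.2Q − 87.25.
New quantity: 226 − 0.025Q = 0.2Q − 87.25 → Q' = 1392.2222.
Overproduction ΔQ = 1392.2222 − 855.5556 = 536.6666; wedge = subsidy = 120.75.
The triangle = ½ × 536.6666 × 120.75 = 32401.25.

32401.25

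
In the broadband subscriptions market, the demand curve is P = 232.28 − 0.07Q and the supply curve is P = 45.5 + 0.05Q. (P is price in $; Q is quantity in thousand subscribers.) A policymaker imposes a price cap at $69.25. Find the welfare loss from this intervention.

$70178.535 thousand

Competitive equilibrium: 232.28 − 0.07Q = 45.5 + 0.05Q → Q* = 1556.5, P* = 123.325.
At the ceiling P = 69.25, quantity supplied = (69.25 − 45.5)/0.05 = 475.
Willingness to pay at Q' = 475: 232.28 − 0.07·475 = 199.03.
ΔQ = 1556.5 − 475 = 1081.5; wedge = 199.03 − 69.25 = 129.78.
Deadweight loss = ½ × 1081.5 × 129.78 = $70178.535 thousand.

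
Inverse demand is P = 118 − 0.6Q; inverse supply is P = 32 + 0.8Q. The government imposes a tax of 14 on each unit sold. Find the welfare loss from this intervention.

Competitive equilibrium: 118 − 0.6Q = 32 + 0.8Q → Q* = 61.4286, P* = 81.1429.
With the tax, the buyer price exceeds the seller price by 14: (118 − 0.6Q) − (32 + 0.8Q) = 14 → Q' = 51.4286.
ΔQ = 61.4286 − 51.4286 = 10; the wedge equals the tax, 14.
Deadweight loss = ½ × 10 × 14 = 70.

70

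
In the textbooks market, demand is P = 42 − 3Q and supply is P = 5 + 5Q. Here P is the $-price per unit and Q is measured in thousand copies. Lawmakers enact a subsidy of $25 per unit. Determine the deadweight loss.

Competitive equilibrium: 42 − 3Q = 5 + 5Q → Q* = 4.625, P* = 28.125.
The subsidy lowers effective supply by 25: P = 5Q − 20.
New quantity: 42 − 3Q = 5Q − 20 → Q' = 7.75.
Overproduction ΔQ = 7.75 − 4.625 = 3.125; wedge = subsidy = 25.
Deadweight loss = ½ × 3.125 × 25 = $39.06 thousand.

$39.06 thousand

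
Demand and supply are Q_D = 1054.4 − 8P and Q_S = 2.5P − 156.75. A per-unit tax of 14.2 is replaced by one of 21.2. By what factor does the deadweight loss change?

2.229

In inverse form: demand P = 131.8 − 0.125Q, supply P = 62.7 + 0.4Q.
Competitive equilibrium: 131.8 − 0.125Q = 62.7 + 0.4Q → Q* = 131.619, P* = 115.3476.
For a per-unit tax t: ΔQ = t/0.525, so DWL = ½·t·(t/0.525) = t²/1.05.
At t = 14.2: DWL = 192.038. At t = 21.2: DWL = 428.038.
Ratio = (21.2/14.2)² = 2.229.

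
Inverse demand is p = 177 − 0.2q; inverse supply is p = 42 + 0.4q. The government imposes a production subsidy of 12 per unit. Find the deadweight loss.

Competitive equilibrium: 177 − 0.2q = 42 + 0.4q → q* = 225, p* = 132.
The subsidy lowers effective supply by 12: p = 30 + 0.4q.
New quantity: 177 − 0.2q = 30 + 0.4q → q' = 245.
Overproduction Δq = 245 − 225 = 20; wedge = subsidy = 12.
Welfare loss = ½ × 20 × 12 = 120.

120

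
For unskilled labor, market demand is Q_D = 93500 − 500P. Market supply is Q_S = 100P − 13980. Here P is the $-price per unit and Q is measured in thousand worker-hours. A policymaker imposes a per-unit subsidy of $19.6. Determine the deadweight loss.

In inverse form: demand P = 187 − 0.002Q, supply P = 139.8 + 0.01Q.
Competitive equilibrium: 187 − 0.002Q = 139.8 + 0.01Q → Q* = 3933.3333, P* = 179.1333.
The subsidy lowers effective supply by 19.6: P = 120.2 + 0.01Q.
New quantity: 187 − 0.002Q = 120.2 + 0.01Q → Q' = 5566.6667.
Overproduction ΔQ = 5566.6667 − 3933.3333 = 1633.3334; wedge = subsidy = 19.6.
Welfare loss = ½ × 1633.3334 × 19.6 = $16006.67 thousand.

$16006.67 thousand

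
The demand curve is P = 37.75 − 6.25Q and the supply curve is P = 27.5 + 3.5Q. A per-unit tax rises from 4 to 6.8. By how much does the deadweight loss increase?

Competitive equilibrium: 37.75 − 6.25Q = 27.5 + 3.5Q → Q* = 1.0513, P* = 31.1795.
For a per-unit tax t: ΔQ = t/9.75, so DWL = ½·t·(t/9.75) = t²/19.5.
At t = 4: DWL = 0.821. At t = 6.8: DWL = 2.371.
Increase = 2.371 − 0.821 = 1.55.

1.55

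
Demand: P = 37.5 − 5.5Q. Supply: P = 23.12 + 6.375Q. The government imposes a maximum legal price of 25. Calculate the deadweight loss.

Competitive equilibrium: 37.5 − 5.5Q = 23.12 + 6.375Q → Q* = 1.2109, P* = 30.8398.
At the ceiling P = 25, quantity supplied = (25 − 23.12)/6.375 = 0.2949.
Willingness to pay at Q' = 0.2949: 37.5 − 5.5·0.2949 = 35.8781.
ΔQ = 1.2109 − 0.2949 = 0.916; wedge = 35.8781 − 25 = 10.8781.
Welfare loss = ½ × 0.916 × 10.8781 = 4.98.

4.98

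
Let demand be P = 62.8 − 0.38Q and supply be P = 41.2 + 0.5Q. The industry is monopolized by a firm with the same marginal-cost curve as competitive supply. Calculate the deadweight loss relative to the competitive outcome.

Competitive equilibrium: 62.8 − 0.38Q = 41.2 + 0.5Q → Q* = 24.5455, P* = 53.4727.
Marginal revenue: MR = 62.8 − 0.76Q. Set MR = MC: 62.8 − 0.76Q = 41.2 + 0.5Q → Q_m = 17.1429.
Price P_m = 62.8 − 0.38·17.1429 = 56.2857; MC(Q_m) = 41.2 + 0.5·17.1429 = 49.7715.
Competitive Q* = 24.5455, so ΔQ = 7.4026; wedge = 56.2857 − 49.7715 = 6.5142.
Welfare loss = ½ × 7.4026 × 6.5142 = 24.11.

24.11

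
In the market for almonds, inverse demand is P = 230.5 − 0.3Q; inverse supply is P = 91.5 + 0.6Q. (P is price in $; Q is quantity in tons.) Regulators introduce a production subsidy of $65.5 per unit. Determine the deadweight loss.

$2383.47

Competitive equilibrium: 230.5 − 0.3Q = 91.5 + 0.6Q → Q* = 154.4444, P* = 184.1667.
The subsidy lowers effective supply by 65.5: P = 26 + 0.6Q.
New quantity: 230.5 − 0.3Q = 26 + 0.6Q → Q' = 227.2222.
Overproduction ΔQ = 227.2222 − 154.4444 = 72.7778; wedge = subsidy = 65.5.
Deadweight loss = ½ × 72.7778 × 65.5 = $2383.47.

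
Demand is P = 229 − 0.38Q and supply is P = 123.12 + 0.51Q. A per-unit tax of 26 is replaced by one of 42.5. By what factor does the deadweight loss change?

2.672

Competitive equilibrium: 229 − 0.38Q = 123.12 + 0.51Q → Q* = 118.9663, P* = 183.7928.
For a per-unit tax t: ΔQ = t/0.89, so DWL = ½·t·(t/0.89) = t²/1.78.
At t = 26: DWL = 379.775. At t = 42.5: DWL = 1014.747.
Ratio = (42.5/26)² = 2.672.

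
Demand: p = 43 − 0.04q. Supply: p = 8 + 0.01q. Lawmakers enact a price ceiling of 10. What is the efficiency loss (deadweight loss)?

Competitive equilibrium: 43 − 0.04q = 8 + 0.01q → q* = 700, p* = 15.
At the ceiling p = 10, quantity supplied = (10 − 8)/0.01 = 200.
Willingness to pay at q' = 200: 43 − 0.04·200 = 35.
Δq = 700 − 200 = 500; wedge = 35 − 10 = 25.
Welfare loss = ½ × 500 × 25 = 6250.

6250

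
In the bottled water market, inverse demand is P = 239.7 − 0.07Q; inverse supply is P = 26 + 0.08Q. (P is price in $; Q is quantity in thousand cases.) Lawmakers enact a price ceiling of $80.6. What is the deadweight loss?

Competitive equilibrium: 239.7 − 0.07Q = 26 + 0.08Q → Q* = 1424.6667, P* = 139.9733.
At the ceiling P = 80.6, quantity supplied = (80.6 − 26)/0.08 = 682.5.
Willingness to pay at Q' = 682.5: 239.7 − 0.07·682.5 = 191.925.
ΔQ = 1424.6667 − 682.5 = 742.1667; wedge = 191.925 − 80.6 = 111.325.
The triangle = ½ × 742.1667 × 111.325 = $41310.85 thousand.

$41310.85 thousand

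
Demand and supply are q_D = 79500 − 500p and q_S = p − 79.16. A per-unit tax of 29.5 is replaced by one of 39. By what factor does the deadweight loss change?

In inverse form: demand p = 159 − 0.002q, supply p = 79.16 + q.
Competitive equilibrium: 159 − 0.002q = 79.16 + q → q* = 79.6806, p* = 158.8406.
For a per-unit tax t: Δq = t/1.002, so DWL = ½·t·(t/1.002) = t²/2.004.
At t = 29.5: DWL = 434.256. At t = 39: DWL = 758.982.
Ratio = (39/29.5)² = 1.748.

1.748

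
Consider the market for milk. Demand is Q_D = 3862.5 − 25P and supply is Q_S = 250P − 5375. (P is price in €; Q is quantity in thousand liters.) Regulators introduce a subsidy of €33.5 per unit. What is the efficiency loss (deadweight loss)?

€12752.84 thousand

In inverse form: demand P = 154.5 − 0.04Q, supply P = 21.5 + 0.004Q.
Competitive equilibrium: 154.5 − 0.04Q = 21.5 + 0.004Q → Q* = 3022.7273, P* = 33.5909.
The subsidy lowers effective supply by 33.5: P = 0.004Q − 12.
New quantity: 154.5 − 0.04Q = 0.004Q − 12 → Q' = 3784.0909.
Overproduction ΔQ = 3784.0909 − 3022.7273 = 761.3636; wedge = subsidy = 33.5.
Welfare loss = ½ × 761.3636 × 33.5 = €12752.84 thousand.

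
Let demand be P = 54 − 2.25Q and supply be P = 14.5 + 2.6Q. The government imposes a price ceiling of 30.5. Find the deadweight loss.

9.61

Competitive equilibrium: 54 − 2.25Q = 14.5 + 2.6Q → Q* = 8.1443, P* = 35.6753.
At the ceiling P = 30.5, quantity supplied = (30.5 − 14.5)/2.6 = 6.1538.
Willingness to pay at Q' = 6.1538: 54 − 2.25·6.1538 = 40.154.
ΔQ = 8.1443 − 6.1538 = 1.9905; wedge = 40.154 − 30.5 = 9.654.
Welfare loss = ½ × 1.9905 × 9.654 = 9.61.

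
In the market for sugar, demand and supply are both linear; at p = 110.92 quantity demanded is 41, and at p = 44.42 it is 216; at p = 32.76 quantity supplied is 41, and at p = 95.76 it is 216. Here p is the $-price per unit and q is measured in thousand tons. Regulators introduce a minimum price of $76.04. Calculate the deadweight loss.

$70.79 thousand

Demand slope = (44.42 − 110.92)/(216 − 41) = −0.38, so p = 126.5 − 0.38q.
Supply slope = (95.76 − 32.76)/(216 − 41) = 0.36, so p = 18 + 0.36q.
Competitive equilibrium: 126.5 − 0.38q = 18 + 0.36q → q* = 146.6216, p* = 70.7838.
At the floor p = 76.04, quantity demanded = (126.5 − 76.04)/0.38 = 132.7895.
Sellers' marginal cost at q' = 132.7895: 18 + 0.36·132.7895 = 65.8042.
Δq = 146.6216 − 132.7895 = 13.8321; wedge = 76.04 − 65.8042 = 10.2358.
The triangle = ½ × 13.8321 × 10.2358 = $70.79 thousand.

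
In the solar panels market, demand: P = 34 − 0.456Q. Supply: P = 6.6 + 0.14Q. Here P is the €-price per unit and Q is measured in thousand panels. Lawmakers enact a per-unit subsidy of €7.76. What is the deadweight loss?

€50.52 thousand

Competitive equilibrium: 34 − 0.456Q = 6.6 + 0.14Q → Q* = 45.9732, P* = 13.0362.
The subsidy lowers effective supply by 7.76: P = 0.14Q − 1.16.
New quantity: 34 − 0.456Q = 0.14Q − 1.16 → Q' = 58.9933.
Overproduction ΔQ = 58.9933 − 45.9732 = 13.0201; wedge = subsidy = 7.76.
DWL = ½ × 13.0201 × 7.76 = €50.52 thousand.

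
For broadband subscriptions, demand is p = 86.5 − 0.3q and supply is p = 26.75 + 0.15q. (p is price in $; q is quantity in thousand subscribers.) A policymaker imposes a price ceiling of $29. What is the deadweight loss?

Competitive equilibrium: 86.5 − 0.3q = 26.75 + 0.15q → q* = 132.7778, p* = 46.6667.
At the ceiling p = 29, quantity supplied = (29 − 26.75)/0.15 = 15.
Willingness to pay at q' = 15: 86.5 − 0.3·15 = 82.
Δq = 132.7778 − 15 = 117.7778; wedge = 82 − 29 = 53.
Welfare loss = ½ × 117.7778 × 53 = $3121.11 thousand.

$3121.11 thousand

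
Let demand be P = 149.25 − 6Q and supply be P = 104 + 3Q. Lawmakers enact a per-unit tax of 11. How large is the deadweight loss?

Competitive equilibrium: 149.25 − 6Q = 104 + 3Q → Q* = 5.0278, P* = 119.0833.
With the tax, the buyer price exceeds the seller price by 11: (149.25 − 6Q) − (104 + 3Q) = 11 → Q' = 3.8056.
ΔQ = 5.0278 − 3.8056 = 1.2222; the wedge equals the tax, 11.
The triangle = ½ × 1.2222 × 11 = 6.72.

6.72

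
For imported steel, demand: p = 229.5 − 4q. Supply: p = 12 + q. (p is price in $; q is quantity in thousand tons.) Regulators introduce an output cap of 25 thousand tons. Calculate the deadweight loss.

Competitive equilibrium: 229.5 − 4q = 12 + q → q* = 43.5, p* = 55.5.
At q = 25: demand price = 229.5 − 4·25 = 129.5; supply price = 12 + 1·25 = 37.
Δq = 43.5 − 25 = 18.5; wedge = 129.5 − 37 = 92.5.
Welfare loss = ½ × 18.5 × 92.5 = $855.625 thousand.

$855.625 thousand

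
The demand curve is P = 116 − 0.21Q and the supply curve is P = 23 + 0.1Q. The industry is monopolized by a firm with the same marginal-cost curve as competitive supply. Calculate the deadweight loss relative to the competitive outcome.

Competitive equilibrium: 116 − 0.21Q = 23 + 0.1Q → Q* = 300, P* = 53.
Marginal revenue: MR = 116 − 0.42Q. Set MR = MC: 116 − 0.42Q = 23 + 0.1Q → Q_m = 178.8462.
Price P_m = 116 − 0.21·178.8462 = 78.4423; MC(Q_m) = 23 + 0.1·178.8462 = 40.8846.
Competitive Q* = 300, so ΔQ = 121.1538; wedge = 78.4423 − 40.8846 = 37.5577.
Welfare loss = ½ × 121.1538 × 37.5577 = 2275.13.

2275.13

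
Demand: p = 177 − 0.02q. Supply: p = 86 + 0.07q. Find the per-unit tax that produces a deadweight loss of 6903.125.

Competitive equilibrium: 177 − 0.02q = 86 + 0.07q → q* = 1011.1111, p* = 156.7778.
A tax t gives Δq = t/0.09 and wedge t, so DWL = t²/0.18.
t²/0.18 = 6903.125 → t² = 1242.5625 → t = 35.25.

35.25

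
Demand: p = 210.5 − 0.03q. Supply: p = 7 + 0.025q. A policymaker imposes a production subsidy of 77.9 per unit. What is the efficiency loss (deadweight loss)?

Competitive equilibrium: 210.5 − 0.03q = 7 + 0.025q → q* = 3700, p* = 99.5.
The subsidy lowers effective supply by 77.9: p = 0.025q − 70.9.
New quantity: 210.5 − 0.03q = 0.025q − 70.9 → q' = 5116.3636.
Overproduction Δq = 5116.3636 − 3700 = 1416.3636; wedge = subsidy = 77.9.
Deadweight loss = ½ × 1416.3636 × 77.9 = 55167.36.

55167.36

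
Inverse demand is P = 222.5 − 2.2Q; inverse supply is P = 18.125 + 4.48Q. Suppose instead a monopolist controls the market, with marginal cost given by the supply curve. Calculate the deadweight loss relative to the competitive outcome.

191.90

Competitive equilibrium: 222.5 − 2.2Q = 18.125 + 4.48Q → Q* = 30.5951, P* = 155.1909.
Marginal revenue: MR = 222.5 − 4.4Q. Set MR = MC: 222.5 − 4.4Q = 18.125 + 4.48Q → Q_m = 23.0152.
Price P_m = 222.5 − 2.2·23.0152 = 171.8666; MC(Q_m) = 18.125 + 4.48·23.0152 = 121.2331.
Competitive Q* = 30.5951, so ΔQ = 7.5799; wedge = 171.8666 − 121.2331 = 50.6335.
Deadweight loss = ½ × 7.5799 × 50.6335 = 191.90.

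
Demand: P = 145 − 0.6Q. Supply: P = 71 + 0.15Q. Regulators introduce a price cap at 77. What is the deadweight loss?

1290.67

Competitive equilibrium: 145 − 0.6Q = 71 + 0.15Q → Q* = 98.6667, P* = 85.8.
At the ceiling P = 77, quantity supplied = (77 − 71)/0.15 = 40.
Willingness to pay at Q' = 40: 145 − 0.6·40 = 121.
ΔQ = 98.6667 − 40 = 58.6667; wedge = 121 − 77 = 44.
Deadweight loss = ½ × 58.6667 × 44 = 1290.67.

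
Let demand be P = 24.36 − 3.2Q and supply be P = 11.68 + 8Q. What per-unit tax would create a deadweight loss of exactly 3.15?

8.4

Competitive equilibrium: 24.36 − 3.2Q = 11.68 + 8Q → Q* = 1.1321, P* = 20.7371.
A tax t gives ΔQ = t/11.2 and wedge t, so DWL = t²/22.4.
t²/22.4 = 3.15 → t² = 70.56 → t = 8.4.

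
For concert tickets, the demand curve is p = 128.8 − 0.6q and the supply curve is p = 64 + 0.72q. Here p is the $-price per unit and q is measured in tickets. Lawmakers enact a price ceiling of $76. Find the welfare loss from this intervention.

Competitive equilibrium: 128.8 − 0.6q = 64 + 0.72q → q* = 49.0909, p* = 99.3455.
At the ceiling p = 76, quantity supplied = (76 − 64)/0.72 = 16.6667.
Willingness to pay at q' = 16.6667: 128.8 − 0.6·16.6667 = 118.8.
Δq = 49.0909 − 16.6667 = 32.4242; wedge = 118.8 − 76 = 42.8.
Welfare loss = ½ × 32.4242 × 42.8 = $693.88.

$693.88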